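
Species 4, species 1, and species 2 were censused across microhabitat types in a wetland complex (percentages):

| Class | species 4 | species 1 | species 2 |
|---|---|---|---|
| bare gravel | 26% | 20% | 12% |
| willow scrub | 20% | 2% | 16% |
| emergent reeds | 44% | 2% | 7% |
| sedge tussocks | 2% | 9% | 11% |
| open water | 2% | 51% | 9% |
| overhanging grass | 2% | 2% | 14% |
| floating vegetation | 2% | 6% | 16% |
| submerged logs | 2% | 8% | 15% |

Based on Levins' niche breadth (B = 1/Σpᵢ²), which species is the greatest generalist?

species 2

Convert percentages to proportions (divide by 100).
Σp_4ᵢ² = 0.26² + 0.20² + 0.44² + 0.02² + 0.02² + 0.02² + 0.02² + 0.02² = 0.0676 + 0.0400 + 0.1936 + 0.0004 + 0.0004 + 0.0004 + 0.0004 + 0.0004 = 0.3032
B_4 = 1 / 0.3032 = 3.2982
Σp_1ᵢ² = 0.20² + 0.02² + 0.02² + 0.09² + 0.51² + 0.02² + 0.06² + 0.08² = 0.0400 + 0.0004 + 0.0004 + 0.0081 + 0.2601 + 0.0004 + 0.0036 + 0.0064 = 0.3194
B_1 = 1 / 0.3194 = 3.1309
Σp_2ᵢ² = 0.12² + 0.16² + 0.07² + 0.11² + 0.09² + 0.14² + 0.16² + 0.15² = 0.0144 + 0.0256 + 0.0049 + 0.0121 + 0.0081 + 0.0196 + 0.0256 + 0.0225 = 0.1328
B_2 = 1 / 0.1328 = 7.5301
Highest B → broadest niche (most generalist): species 2 (B = 7.53).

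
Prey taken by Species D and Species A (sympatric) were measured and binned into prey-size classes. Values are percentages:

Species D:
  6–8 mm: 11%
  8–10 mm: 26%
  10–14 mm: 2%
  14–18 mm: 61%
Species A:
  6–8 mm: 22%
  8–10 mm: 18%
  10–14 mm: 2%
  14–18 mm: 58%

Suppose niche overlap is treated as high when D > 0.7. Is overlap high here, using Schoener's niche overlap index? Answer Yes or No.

Yes

Convert percentages to proportions (divide by 100).
Σ|p₁ᵢ − p₂ᵢ| = 0.11 + 0.08 + 0.00 + 0.03 = 0.22
D = 1 − ½ × 0.22 = 1 − 0.110 = 0.8900
D = 0.8900 > 0.7 → Yes.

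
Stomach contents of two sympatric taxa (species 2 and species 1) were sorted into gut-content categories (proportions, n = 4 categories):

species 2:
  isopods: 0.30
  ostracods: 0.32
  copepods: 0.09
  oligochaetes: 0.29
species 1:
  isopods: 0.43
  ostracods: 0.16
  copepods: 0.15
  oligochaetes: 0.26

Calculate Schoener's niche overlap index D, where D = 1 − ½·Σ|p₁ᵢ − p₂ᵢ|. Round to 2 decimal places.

0.81

Σ|p₁ᵢ − p₂ᵢ| = 0.13 + 0.16 + 0.06 + 0.03 = 0.38
D = 1 − ½ × 0.38 = 1 − 0.190 = 0.8100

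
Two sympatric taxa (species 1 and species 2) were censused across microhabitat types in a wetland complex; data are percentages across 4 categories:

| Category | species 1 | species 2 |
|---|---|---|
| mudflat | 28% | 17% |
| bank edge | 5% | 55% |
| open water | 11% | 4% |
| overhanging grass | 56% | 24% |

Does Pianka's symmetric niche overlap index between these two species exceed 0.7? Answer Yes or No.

Convert percentages to proportions (divide by 100).
Σ p₁ᵢp₂ᵢ = 0.0476 + 0.0275 + 0.0044 + 0.1344 = 0.2139
Σp_1ᵢ² = 0.28² + 0.05² + 0.11² + 0.56² = 0.0784 + 0.0025 + 0.0121 + 0.3136 = 0.4066
Σp_2ᵢ² = 0.17² + 0.55² + 0.04² + 0.24² = 0.0289 + 0.3025 + 0.0016 + 0.0576 = 0.3906
O = 0.2139 / √(0.4066 × 0.3906) = 0.2139 / 0.39852 = 0.5367
O = 0.5367 < 0.7 → No.

No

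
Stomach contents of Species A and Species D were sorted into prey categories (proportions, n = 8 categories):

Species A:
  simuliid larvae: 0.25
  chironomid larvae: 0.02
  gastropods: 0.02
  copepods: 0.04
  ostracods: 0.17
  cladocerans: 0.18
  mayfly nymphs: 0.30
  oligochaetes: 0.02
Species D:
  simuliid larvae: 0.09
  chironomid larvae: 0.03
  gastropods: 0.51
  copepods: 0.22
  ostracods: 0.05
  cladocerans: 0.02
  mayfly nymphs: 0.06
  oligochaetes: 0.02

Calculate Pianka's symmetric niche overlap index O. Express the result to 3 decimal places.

Σ p₁ᵢp₂ᵢ = 0.0225 + 0.0006 + 0.0102 + 0.0088 + 0.0085 + 0.0036 + 0.0180 + 0.0004 = 0.0726
Σp_1ᵢ² = 0.25² + 0.02² + 0.02² + 0.04² + 0.17² + 0.18² + 0.30² + 0.02² = 0.0625 + 0.0004 + 0.0004 + 0.0016 + 0.0289 + 0.0324 + 0.0900 + 0.0004 = 0.2166
Σp_2ᵢ² = 0.09² + 0.03² + 0.51² + 0.22² + 0.05² + 0.02² + 0.06² + 0.02² = 0.0081 + 0.0009 + 0.2601 + 0.0484 + 0.0025 + 0.0004 + 0.0036 + 0.0004 = 0.3244
O = 0.0726 / √(0.2166 × 0.3244) = 0.0726 / 0.265076 = 0.27388

0.274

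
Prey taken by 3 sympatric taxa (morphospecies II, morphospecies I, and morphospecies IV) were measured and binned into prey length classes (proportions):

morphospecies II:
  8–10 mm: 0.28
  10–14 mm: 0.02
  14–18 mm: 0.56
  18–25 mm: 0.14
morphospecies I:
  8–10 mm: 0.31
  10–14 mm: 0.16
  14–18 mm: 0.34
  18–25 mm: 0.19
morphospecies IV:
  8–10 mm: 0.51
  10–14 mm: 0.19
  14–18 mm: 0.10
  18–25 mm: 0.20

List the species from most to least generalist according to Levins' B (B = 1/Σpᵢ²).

morphospecies I > morphospecies IV > morphospecies II

Σp_IIᵢ² = 0.28² + 0.02² + 0.56² + 0.14² = 0.0784 + 0.0004 + 0.3136 + 0.0196 = 0.4120
B_II = 1 / 0.4120 = 2.4272
Σp_Iᵢ² = 0.31² + 0.16² + 0.34² + 0.19² = 0.0961 + 0.0256 + 0.1156 + 0.0361 = 0.2734
B_I = 1 / 0.2734 = 3.6576
Σp_IVᵢ² = 0.51² + 0.19² + 0.10² + 0.20² = 0.2601 + 0.0361 + 0.0100 + 0.0400 = 0.3462
B_IV = 1 / 0.3462 = 2.8885
Ranking by B (broadest → narrowest): morphospecies I (3.66) > morphospecies IV (2.89) > morphospecies II (2.43)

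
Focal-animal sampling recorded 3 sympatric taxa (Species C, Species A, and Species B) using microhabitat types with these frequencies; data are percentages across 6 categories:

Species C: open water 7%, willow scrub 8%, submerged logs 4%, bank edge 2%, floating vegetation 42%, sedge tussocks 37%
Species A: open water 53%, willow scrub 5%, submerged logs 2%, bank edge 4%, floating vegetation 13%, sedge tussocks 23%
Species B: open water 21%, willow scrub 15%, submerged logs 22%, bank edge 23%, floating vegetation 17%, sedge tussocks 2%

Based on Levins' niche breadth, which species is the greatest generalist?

Convert percentages to proportions (divide by 100).
Σp_Cᵢ² = 0.07² + 0.08² + 0.04² + 0.02² + 0.42² + 0.37² = 0.0049 + 0.0064 + 0.0016 + 0.0004 + 0.1764 + 0.1369 = 0.3266
B_C = 1 / 0.3266 = 3.0618
Σp_Aᵢ² = 0.53² + 0.05² + 0.02² + 0.04² + 0.13² + 0.23² = 0.2809 + 0.0025 + 0.0004 + 0.0016 + 0.0169 + 0.0529 = 0.3552
B_A = 1 / 0.3552 = 2.8153
Σp_Bᵢ² = 0.21² + 0.15² + 0.22² + 0.23² + 0.17² + 0.02² = 0.0441 + 0.0225 + 0.0484 + 0.0529 + 0.0289 + 0.0004 = 0.1972
B_B = 1 / 0.1972 = 5.0710
Highest B → broadest niche (most generalist): Species B (B = 5.07).

Species B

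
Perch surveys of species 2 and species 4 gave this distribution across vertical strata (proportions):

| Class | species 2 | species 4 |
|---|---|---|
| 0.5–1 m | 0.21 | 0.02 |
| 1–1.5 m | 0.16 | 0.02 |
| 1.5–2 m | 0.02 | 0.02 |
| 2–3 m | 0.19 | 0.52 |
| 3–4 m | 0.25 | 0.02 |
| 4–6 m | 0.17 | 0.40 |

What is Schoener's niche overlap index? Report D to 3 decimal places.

0.440

Σ|p₁ᵢ − p₂ᵢ| = 0.19 + 0.14 + 0.00 + 0.33 + 0.23 + 0.23 = 1.12
D = 1 − ½ × 1.12 = 1 − 0.560 = 0.44000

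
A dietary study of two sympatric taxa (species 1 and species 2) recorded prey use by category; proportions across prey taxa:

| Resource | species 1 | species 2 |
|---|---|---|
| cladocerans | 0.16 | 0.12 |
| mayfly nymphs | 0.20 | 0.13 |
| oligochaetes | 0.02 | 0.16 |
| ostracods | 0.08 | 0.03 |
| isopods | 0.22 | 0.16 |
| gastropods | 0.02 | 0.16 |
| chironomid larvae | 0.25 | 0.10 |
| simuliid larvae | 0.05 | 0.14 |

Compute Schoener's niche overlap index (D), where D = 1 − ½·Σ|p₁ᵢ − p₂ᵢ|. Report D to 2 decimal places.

Σ|p₁ᵢ − p₂ᵢ| = 0.04 + 0.07 + 0.14 + 0.05 + 0.06 + 0.14 + 0.15 + 0.09 = 0.74
D = 1 − ½ × 0.74 = 1 − 0.370 = 0.6300

0.63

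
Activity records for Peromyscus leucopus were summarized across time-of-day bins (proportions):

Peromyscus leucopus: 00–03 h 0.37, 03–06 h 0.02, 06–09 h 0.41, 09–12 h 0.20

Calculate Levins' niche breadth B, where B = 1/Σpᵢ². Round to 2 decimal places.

Σpᵢ² = 0.37² + 0.02² + 0.41² + 0.20² = 0.1369 + 0.0004 + 0.1681 + 0.0400 = 0.3454
B = 1 / 0.3454 = 2.8952

2.90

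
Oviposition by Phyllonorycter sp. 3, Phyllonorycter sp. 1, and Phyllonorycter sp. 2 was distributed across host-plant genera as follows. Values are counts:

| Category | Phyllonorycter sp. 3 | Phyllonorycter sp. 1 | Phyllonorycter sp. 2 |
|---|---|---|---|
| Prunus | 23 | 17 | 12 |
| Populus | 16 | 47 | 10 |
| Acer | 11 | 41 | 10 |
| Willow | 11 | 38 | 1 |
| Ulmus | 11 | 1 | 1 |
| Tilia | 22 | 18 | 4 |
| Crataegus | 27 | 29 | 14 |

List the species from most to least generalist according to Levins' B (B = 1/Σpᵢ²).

Phyllonorycter sp. 3 > Phyllonorycter sp. 1 > Phyllonorycter sp. 2

Proportions for Phyllonorycter sp. 3 (n=121): 23/121=0.1901, 16/121=0.1322, 11/121=0.0909, 11/121=0.0909, 11/121=0.0909, 22/121=0.1818, 27/121=0.2231
Proportions for Phyllonorycter sp. 1 (n=191): 17/191=0.0890, 47/191=0.2461, 41/191=0.2147, 38/191=0.1990, 1/191=0.0052, 18/191=0.0942, 29/191=0.1518
Proportions for Phyllonorycter sp. 2 (n=52): 12/52=0.2308, 10/52=0.1923, 10/52=0.1923, 1/52=0.0192, 1/52=0.0192, 4/52=0.0769, 14/52=0.2692
Σp_3ᵢ² = 0.1901² + 0.1322² + 0.0909² + 0.0909² + 0.0909² + 0.1818² + 0.2231² = 0.036138 + 0.017477 + 0.008263 + 0.008263 + 0.008263 + 0.033051 + 0.049774 = 0.161229
B_3 = 1 / 0.161229 = 6.2024
Σp_1ᵢ² = 0.0890² + 0.2461² + 0.2147² + 0.1990² + 0.0052² + 0.0942² + 0.1518² = 0.007921 + 0.060565 + 0.046096 + 0.039601 + 0.000027 + 0.008874 + 0.023043 = 0.186127
B_1 = 1 / 0.186127 = 5.3727
Σp_2ᵢ² = 0.2308² + 0.1923² + 0.1923² + 0.0192² + 0.0192² + 0.0769² + 0.2692² = 0.053269 + 0.036979 + 0.036979 + 0.000369 + 0.000369 + 0.005914 + 0.072469 = 0.206348
B_2 = 1 / 0.206348 = 4.8462
Ranking by B (broadest → narrowest): Phyllonorycter sp. 3 (6.20) > Phyllonorycter sp. 1 (5.37) > Phyllonorycter sp. 2 (4.85)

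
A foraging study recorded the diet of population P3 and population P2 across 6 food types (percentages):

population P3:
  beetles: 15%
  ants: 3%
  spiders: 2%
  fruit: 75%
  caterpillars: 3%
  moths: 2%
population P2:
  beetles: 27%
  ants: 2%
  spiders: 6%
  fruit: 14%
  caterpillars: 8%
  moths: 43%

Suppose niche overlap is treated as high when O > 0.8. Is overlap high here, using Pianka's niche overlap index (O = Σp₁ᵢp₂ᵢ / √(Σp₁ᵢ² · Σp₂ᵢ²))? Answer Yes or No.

Convert percentages to proportions (divide by 100).
Σ p₁ᵢp₂ᵢ = 0.0405 + 0.0006 + 0.0012 + 0.1050 + 0.0024 + 0.0086 = 0.1583
Σp_1ᵢ² = 0.15² + 0.03² + 0.02² + 0.75² + 0.03² + 0.02² = 0.0225 + 0.0009 + 0.0004 + 0.5625 + 0.0009 + 0.0004 = 0.5876
Σp_2ᵢ² = 0.27² + 0.02² + 0.06² + 0.14² + 0.08² + 0.43² = 0.0729 + 0.0004 + 0.0036 + 0.0196 + 0.0064 + 0.1849 = 0.2878
O = 0.1583 / √(0.5876 × 0.2878) = 0.1583 / 0.41123 = 0.3849
O = 0.3849 < 0.8 → No.

No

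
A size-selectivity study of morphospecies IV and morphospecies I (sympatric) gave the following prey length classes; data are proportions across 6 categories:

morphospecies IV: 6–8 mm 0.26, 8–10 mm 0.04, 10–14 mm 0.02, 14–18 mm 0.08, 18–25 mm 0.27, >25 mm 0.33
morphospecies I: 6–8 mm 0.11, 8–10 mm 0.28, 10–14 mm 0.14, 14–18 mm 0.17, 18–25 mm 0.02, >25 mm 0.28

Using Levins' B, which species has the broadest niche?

Σp_IVᵢ² = 0.26² + 0.04² + 0.02² + 0.08² + 0.27² + 0.33² = 0.0676 + 0.0016 + 0.0004 + 0.0064 + 0.0729 + 0.1089 = 0.2578
B_IV = 1 / 0.2578 = 3.8790
Σp_Iᵢ² = 0.11² + 0.28² + 0.14² + 0.17² + 0.02² + 0.28² = 0.0121 + 0.0784 + 0.0196 + 0.0289 + 0.0004 + 0.0784 = 0.2178
B_I = 1 / 0.2178 = 4.5914
Highest B → broadest niche (most generalist): morphospecies I (B = 4.59).

morphospecies I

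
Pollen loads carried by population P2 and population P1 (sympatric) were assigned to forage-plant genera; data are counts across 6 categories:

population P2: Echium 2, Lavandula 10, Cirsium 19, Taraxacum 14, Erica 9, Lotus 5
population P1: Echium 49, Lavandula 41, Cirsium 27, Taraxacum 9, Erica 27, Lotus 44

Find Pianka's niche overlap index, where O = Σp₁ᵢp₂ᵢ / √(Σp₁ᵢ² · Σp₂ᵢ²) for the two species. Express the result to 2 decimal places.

Proportions for population P2 (n=59): 2/59=0.0339, 10/59=0.1695, 19/59=0.3220, 14/59=0.2373, 9/59=0.1525, 5/59=0.0847
Proportions for population P1 (n=197): 49/197=0.2487, 41/197=0.2081, 27/197=0.1371, 9/197=0.0457, 27/197=0.1371, 44/197=0.2234
Σ p₁ᵢp₂ᵢ = 0.008431 + 0.035273 + 0.044146 + 0.010845 + 0.020908 + 0.018922 = 0.138525
Σp_1ᵢ² = 0.0339² + 0.1695² + 0.3220² + 0.2373² + 0.1525² + 0.0847² = 0.001149 + 0.028730 + 0.103684 + 0.056311 + 0.023256 + 0.007174 = 0.220304
Σp_2ᵢ² = 0.2487² + 0.2081² + 0.1371² + 0.0457² + 0.1371² + 0.2234² = 0.061852 + 0.043306 + 0.018796 + 0.002088 + 0.018796 + 0.049908 = 0.194746
O = 0.138525 / √(0.220304 × 0.194746) = 0.138525 / 0.2071312 = 0.6688

0.67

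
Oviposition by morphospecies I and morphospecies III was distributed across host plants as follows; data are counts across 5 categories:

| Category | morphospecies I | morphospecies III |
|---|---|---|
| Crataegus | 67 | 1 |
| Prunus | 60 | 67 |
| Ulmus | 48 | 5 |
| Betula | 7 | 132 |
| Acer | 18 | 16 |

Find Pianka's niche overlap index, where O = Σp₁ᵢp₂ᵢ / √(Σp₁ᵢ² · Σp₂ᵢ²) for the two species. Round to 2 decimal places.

Proportions for morphospecies I (n=200): 67/200=0.3350, 60/200=0.3000, 48/200=0.2400, 7/200=0.0350, 18/200=0.0900
Proportions for morphospecies III (n=221): 1/221=0.0045, 67/221=0.3032, 5/221=0.0226, 132/221=0.5973, 16/221=0.0724
Σ p₁ᵢp₂ᵢ = 0.001508 + 0.090960 + 0.005424 + 0.020906 + 0.006516 = 0.125314
Σp_1ᵢ² = 0.3350² + 0.3000² + 0.2400² + 0.0350² + 0.0900² = 0.112225 + 0.090000 + 0.057600 + 0.001225 + 0.008100 = 0.269150
Σp_2ᵢ² = 0.0045² + 0.3032² + 0.0226² + 0.5973² + 0.0724² = 0.000020 + 0.091930 + 0.000511 + 0.356767 + 0.005242 = 0.454470
O = 0.125314 / √(0.269150 × 0.454470) = 0.125314 / 0.3497436 = 0.3583

0.36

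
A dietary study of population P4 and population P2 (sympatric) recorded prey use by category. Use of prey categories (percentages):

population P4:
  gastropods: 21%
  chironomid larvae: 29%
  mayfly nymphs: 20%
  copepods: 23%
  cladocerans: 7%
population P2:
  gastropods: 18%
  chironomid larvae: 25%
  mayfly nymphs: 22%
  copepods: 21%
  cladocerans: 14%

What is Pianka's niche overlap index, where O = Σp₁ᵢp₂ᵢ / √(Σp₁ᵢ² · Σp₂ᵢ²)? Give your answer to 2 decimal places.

0.98

Convert percentages to proportions (divide by 100).
Σ p₁ᵢp₂ᵢ = 0.0378 + 0.0725 + 0.0440 + 0.0483 + 0.0098 = 0.2124
Σp_1ᵢ² = 0.21² + 0.29² + 0.20² + 0.23² + 0.07² = 0.0441 + 0.0841 + 0.0400 + 0.0529 + 0.0049 = 0.2260
Σp_2ᵢ² = 0.18² + 0.25² + 0.22² + 0.21² + 0.14² = 0.0324 + 0.0625 + 0.0484 + 0.0441 + 0.0196 = 0.2070
O = 0.2124 / √(0.2260 × 0.2070) = 0.2124 / 0.21629 = 0.9820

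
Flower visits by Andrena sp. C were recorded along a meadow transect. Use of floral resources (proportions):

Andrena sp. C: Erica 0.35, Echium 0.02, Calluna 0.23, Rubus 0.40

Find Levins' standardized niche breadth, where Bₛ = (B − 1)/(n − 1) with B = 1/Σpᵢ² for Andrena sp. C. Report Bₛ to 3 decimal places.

0.659

Σpᵢ² = 0.35² + 0.02² + 0.23² + 0.40² = 0.1225 + 0.0004 + 0.0529 + 0.1600 = 0.3358
B = 1 / 0.3358 = 2.97796
Bₛ = (B − 1)/(n − 1) = (2.97796 − 1)/(4 − 1) = 1.97796/3 = 0.65932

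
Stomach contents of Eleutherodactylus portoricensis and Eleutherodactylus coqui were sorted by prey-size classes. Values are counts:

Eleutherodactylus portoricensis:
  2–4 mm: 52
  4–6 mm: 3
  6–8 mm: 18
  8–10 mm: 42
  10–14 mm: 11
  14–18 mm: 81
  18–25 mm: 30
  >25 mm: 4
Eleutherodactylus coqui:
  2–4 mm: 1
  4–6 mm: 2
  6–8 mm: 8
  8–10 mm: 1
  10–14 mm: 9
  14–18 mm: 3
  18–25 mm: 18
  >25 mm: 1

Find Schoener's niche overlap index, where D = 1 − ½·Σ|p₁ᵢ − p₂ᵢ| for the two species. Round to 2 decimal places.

0.39

Proportions for Eleutherodactylus portoricensis (n=241): 52/241=0.2158, 3/241=0.0124, 18/241=0.0747, 42/241=0.1743, 11/241=0.0456, 81/241=0.3361, 30/241=0.1245, 4/241=0.0166
Proportions for Eleutherodactylus coqui (n=43): 1/43=0.0233, 2/43=0.0465, 8/43=0.1860, 1/43=0.0233, 9/43=0.2093, 3/43=0.0698, 18/43=0.4186, 1/43=0.0233
Σ|p₁ᵢ − p₂ᵢ| = 0.1925 + 0.0341 + 0.1113 + 0.1510 + 0.1637 + 0.2663 + 0.2941 + 0.0067 = 1.2197
D = 1 − ½ × 1.2197 = 1 − 0.60985 = 0.39015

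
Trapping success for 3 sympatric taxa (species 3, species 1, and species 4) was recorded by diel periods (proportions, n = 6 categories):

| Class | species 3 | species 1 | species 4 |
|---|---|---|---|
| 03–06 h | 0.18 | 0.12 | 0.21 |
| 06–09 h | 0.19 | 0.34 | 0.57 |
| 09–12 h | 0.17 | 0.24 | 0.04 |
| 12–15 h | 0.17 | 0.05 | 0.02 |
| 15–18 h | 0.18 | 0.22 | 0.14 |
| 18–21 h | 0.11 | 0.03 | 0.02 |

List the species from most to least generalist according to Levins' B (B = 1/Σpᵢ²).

Σp_3ᵢ² = 0.18² + 0.19² + 0.17² + 0.17² + 0.18² + 0.11² = 0.0324 + 0.0361 + 0.0289 + 0.0289 + 0.0324 + 0.0121 = 0.1708
B_3 = 1 / 0.1708 = 5.8548
Σp_1ᵢ² = 0.12² + 0.34² + 0.24² + 0.05² + 0.22² + 0.03² = 0.0144 + 0.1156 + 0.0576 + 0.0025 + 0.0484 + 0.0009 = 0.2394
B_1 = 1 / 0.2394 = 4.1771
Σp_4ᵢ² = 0.21² + 0.57² + 0.04² + 0.02² + 0.14² + 0.02² = 0.0441 + 0.3249 + 0.0016 + 0.0004 + 0.0196 + 0.0004 = 0.3910
B_4 = 1 / 0.3910 = 2.5575
Ranking by B (broadest → narrowest): species 3 (5.85) > species 1 (4.18) > species 4 (2.56)

species 3 > species 1 > species 4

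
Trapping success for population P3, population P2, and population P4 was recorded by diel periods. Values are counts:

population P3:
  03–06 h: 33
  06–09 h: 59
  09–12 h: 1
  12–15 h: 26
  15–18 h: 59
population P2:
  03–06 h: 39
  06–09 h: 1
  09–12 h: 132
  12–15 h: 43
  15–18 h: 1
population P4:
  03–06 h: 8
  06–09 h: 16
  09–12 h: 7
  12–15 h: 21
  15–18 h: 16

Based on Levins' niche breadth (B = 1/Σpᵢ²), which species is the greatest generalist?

population P4

Proportions for population P3 (n=178): 33/178=0.1854, 59/178=0.3315, 1/178=0.0056, 26/178=0.1461, 59/178=0.3315
Proportions for population P2 (n=216): 39/216=0.1806, 1/216=0.0046, 132/216=0.6111, 43/216=0.1991, 1/216=0.0046
Proportions for population P4 (n=68): 8/68=0.1176, 16/68=0.2353, 7/68=0.1029, 21/68=0.3088, 16/68=0.2353
Σp_P3ᵢ² = 0.1854² + 0.3315² + 0.0056² + 0.1461² + 0.3315² = 0.034373 + 0.109892 + 0.000031 + 0.021345 + 0.109892 = 0.275533
B_P3 = 1 / 0.275533 = 3.6293
Σp_P2ᵢ² = 0.1806² + 0.0046² + 0.6111² + 0.1991² + 0.0046² = 0.032616 + 0.000021 + 0.373443 + 0.039641 + 0.000021 = 0.445742
B_P2 = 1 / 0.445742 = 2.2435
Σp_P4ᵢ² = 0.1176² + 0.2353² + 0.1029² + 0.3088² + 0.2353² = 0.013830 + 0.055366 + 0.010588 + 0.095357 + 0.055366 = 0.230507
B_P4 = 1 / 0.230507 = 4.3383
Highest B → broadest niche (most generalist): population P4 (B = 4.34).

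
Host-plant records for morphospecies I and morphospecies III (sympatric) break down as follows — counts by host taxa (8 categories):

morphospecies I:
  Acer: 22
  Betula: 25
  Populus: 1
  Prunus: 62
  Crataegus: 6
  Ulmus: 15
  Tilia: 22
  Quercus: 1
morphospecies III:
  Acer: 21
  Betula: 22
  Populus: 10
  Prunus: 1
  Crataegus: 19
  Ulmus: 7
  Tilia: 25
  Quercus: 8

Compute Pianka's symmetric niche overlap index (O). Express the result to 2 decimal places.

0.53

Proportions for morphospecies I (n=154): 22/154=0.1429, 25/154=0.1623, 1/154=0.0065, 62/154=0.4026, 6/154=0.0390, 15/154=0.0974, 22/154=0.1429, 1/154=0.0065
Proportions for morphospecies III (n=113): 21/113=0.1858, 22/113=0.1947, 10/113=0.0885, 1/113=0.0088, 19/113=0.1681, 7/113=0.0619, 25/113=0.2212, 8/113=0.0708
Σ p₁ᵢp₂ᵢ = 0.026551 + 0.031600 + 0.000575 + 0.003543 + 0.006556 + 0.006029 + 0.031609 + 0.000460 = 0.106923
Σp_1ᵢ² = 0.1429² + 0.1623² + 0.0065² + 0.4026² + 0.0390² + 0.0974² + 0.1429² + 0.0065² = 0.020420 + 0.026341 + 0.000042 + 0.162087 + 0.001521 + 0.009487 + 0.020420 + 0.000042 = 0.240360
Σp_2ᵢ² = 0.1858² + 0.1947² + 0.0885² + 0.0088² + 0.1681² + 0.0619² + 0.2212² + 0.0708² = 0.034522 + 0.037908 + 0.007832 + 0.000077 + 0.028258 + 0.003832 + 0.048929 + 0.005013 = 0.166371
O = 0.106923 / √(0.240360 × 0.166371) = 0.106923 / 0.1999723 = 0.5347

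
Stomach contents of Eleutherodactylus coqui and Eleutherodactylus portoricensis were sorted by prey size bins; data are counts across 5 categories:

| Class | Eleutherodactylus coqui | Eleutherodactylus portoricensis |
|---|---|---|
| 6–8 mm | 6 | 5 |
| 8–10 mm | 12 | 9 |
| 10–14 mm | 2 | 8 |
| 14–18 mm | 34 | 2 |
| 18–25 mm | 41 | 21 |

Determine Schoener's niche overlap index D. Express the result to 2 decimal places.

0.69

Proportions for Eleutherodactylus coqui (n=95): 6/95=0.0632, 12/95=0.1263, 2/95=0.0211, 34/95=0.3579, 41/95=0.4316
Proportions for Eleutherodactylus portoricensis (n=45): 5/45=0.1111, 9/45=0.2000, 8/45=0.1778, 2/45=0.0444, 21/45=0.4667
Σ|p₁ᵢ − p₂ᵢ| = 0.0479 + 0.0737 + 0.1567 + 0.3135 + 0.0351 = 0.6269
D = 1 − ½ × 0.6269 = 1 − 0.31345 = 0.68655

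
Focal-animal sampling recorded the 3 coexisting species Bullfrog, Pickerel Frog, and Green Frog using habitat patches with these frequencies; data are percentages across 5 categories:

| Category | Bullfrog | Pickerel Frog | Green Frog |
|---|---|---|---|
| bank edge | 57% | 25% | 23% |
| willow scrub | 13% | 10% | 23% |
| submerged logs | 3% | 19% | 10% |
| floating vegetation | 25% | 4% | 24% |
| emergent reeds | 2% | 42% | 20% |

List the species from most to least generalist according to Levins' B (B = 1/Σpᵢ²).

Green Frog > Pickerel Frog > Bullfrog

Convert percentages to proportions (divide by 100).
Σp_Bullᵢ² = 0.57² + 0.13² + 0.03² + 0.25² + 0.02² = 0.3249 + 0.0169 + 0.0009 + 0.0625 + 0.0004 = 0.4056
B_Bull = 1 / 0.4056 = 2.4655
Σp_Pickᵢ² = 0.25² + 0.10² + 0.19² + 0.04² + 0.42² = 0.0625 + 0.0100 + 0.0361 + 0.0016 + 0.1764 = 0.2866
B_Pick = 1 / 0.2866 = 3.4892
Σp_Greeᵢ² = 0.23² + 0.23² + 0.10² + 0.24² + 0.20² = 0.0529 + 0.0529 + 0.0100 + 0.0576 + 0.0400 = 0.2134
B_Gree = 1 / 0.2134 = 4.6860
Ranking by B (broadest → narrowest): Green Frog (4.69) > Pickerel Frog (3.49) > Bullfrog (2.47)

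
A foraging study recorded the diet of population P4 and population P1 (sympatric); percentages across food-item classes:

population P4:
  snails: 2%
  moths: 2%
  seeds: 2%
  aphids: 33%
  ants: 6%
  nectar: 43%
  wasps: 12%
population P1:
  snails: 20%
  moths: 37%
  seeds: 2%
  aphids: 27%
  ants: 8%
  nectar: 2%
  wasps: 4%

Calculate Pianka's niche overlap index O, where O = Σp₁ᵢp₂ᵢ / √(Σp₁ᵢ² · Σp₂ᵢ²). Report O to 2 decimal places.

0.42

Convert percentages to proportions (divide by 100).
Σ p₁ᵢp₂ᵢ = 0.0040 + 0.0074 + 0.0004 + 0.0891 + 0.0048 + 0.0086 + 0.0048 = 0.1191
Σp_1ᵢ² = 0.02² + 0.02² + 0.02² + 0.33² + 0.06² + 0.43² + 0.12² = 0.0004 + 0.0004 + 0.0004 + 0.1089 + 0.0036 + 0.1849 + 0.0144 = 0.3130
Σp_2ᵢ² = 0.20² + 0.37² + 0.02² + 0.27² + 0.08² + 0.02² + 0.04² = 0.0400 + 0.1369 + 0.0004 + 0.0729 + 0.0064 + 0.0004 + 0.0016 = 0.2586
O = 0.1191 / √(0.3130 × 0.2586) = 0.1191 / 0.28450 = 0.4186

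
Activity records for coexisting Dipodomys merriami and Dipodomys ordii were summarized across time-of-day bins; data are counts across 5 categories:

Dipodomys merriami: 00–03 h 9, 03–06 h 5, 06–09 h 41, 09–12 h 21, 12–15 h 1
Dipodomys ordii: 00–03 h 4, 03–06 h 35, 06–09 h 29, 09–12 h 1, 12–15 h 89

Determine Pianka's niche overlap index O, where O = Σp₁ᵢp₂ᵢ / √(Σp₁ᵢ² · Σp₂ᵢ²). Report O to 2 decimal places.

0.32

Proportions for Dipodomys merriami (n=77): 9/77=0.1169, 5/77=0.0649, 41/77=0.5325, 21/77=0.2727, 1/77=0.0130
Proportions for Dipodomys ordii (n=158): 4/158=0.0253, 35/158=0.2215, 29/158=0.1835, 1/158=0.0063, 89/158=0.5633
Σ p₁ᵢp₂ᵢ = 0.002958 + 0.014375 + 0.097714 + 0.001718 + 0.007323 = 0.124088
Σp_1ᵢ² = 0.1169² + 0.0649² + 0.5325² + 0.2727² + 0.0130² = 0.013666 + 0.004212 + 0.283556 + 0.074365 + 0.000169 = 0.375968
Σp_2ᵢ² = 0.0253² + 0.2215² + 0.1835² + 0.0063² + 0.5633² = 0.000640 + 0.049062 + 0.033672 + 0.000040 + 0.317307 = 0.400721
O = 0.124088 / √(0.375968 × 0.400721) = 0.124088 / 0.3881472 = 0.3197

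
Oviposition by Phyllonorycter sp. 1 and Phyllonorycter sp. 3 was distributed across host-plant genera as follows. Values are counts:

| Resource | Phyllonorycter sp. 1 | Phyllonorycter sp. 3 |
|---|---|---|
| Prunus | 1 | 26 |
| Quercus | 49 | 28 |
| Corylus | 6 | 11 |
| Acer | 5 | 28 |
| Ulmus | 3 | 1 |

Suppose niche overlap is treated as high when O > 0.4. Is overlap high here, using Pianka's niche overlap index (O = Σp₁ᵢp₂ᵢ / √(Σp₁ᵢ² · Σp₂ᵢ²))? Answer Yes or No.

Yes

Proportions for Phyllonorycter sp. 1 (n=64): 1/64=0.0156, 49/64=0.7656, 6/64=0.0938, 5/64=0.0781, 3/64=0.0469
Proportions for Phyllonorycter sp. 3 (n=94): 26/94=0.2766, 28/94=0.2979, 11/94=0.1170, 28/94=0.2979, 1/94=0.0106
Σ p₁ᵢp₂ᵢ = 0.004315 + 0.228072 + 0.010975 + 0.023266 + 0.000497 = 0.267125
Σp_1ᵢ² = 0.0156² + 0.7656² + 0.0938² + 0.0781² + 0.0469² = 0.000243 + 0.586143 + 0.008798 + 0.006100 + 0.002200 = 0.603484
Σp_2ᵢ² = 0.2766² + 0.2979² + 0.1170² + 0.2979² + 0.0106² = 0.076508 + 0.088744 + 0.013689 + 0.088744 + 0.000112 = 0.267797
O = 0.267125 / √(0.603484 × 0.267797) = 0.267125 / 0.4020090 = 0.6645
O = 0.6645 > 0.4 → Yes.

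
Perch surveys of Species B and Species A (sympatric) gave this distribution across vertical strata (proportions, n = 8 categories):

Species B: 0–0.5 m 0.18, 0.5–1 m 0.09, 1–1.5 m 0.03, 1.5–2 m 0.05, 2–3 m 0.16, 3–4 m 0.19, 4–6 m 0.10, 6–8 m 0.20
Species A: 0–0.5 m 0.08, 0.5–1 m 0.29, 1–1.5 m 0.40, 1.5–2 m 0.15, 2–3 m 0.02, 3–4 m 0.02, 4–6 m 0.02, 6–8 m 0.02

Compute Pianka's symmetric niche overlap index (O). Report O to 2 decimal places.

Σ p₁ᵢp₂ᵢ = 0.0144 + 0.0261 + 0.0120 + 0.0075 + 0.0032 + 0.0038 + 0.0020 + 0.0040 = 0.0730
Σp_1ᵢ² = 0.18² + 0.09² + 0.03² + 0.05² + 0.16² + 0.19² + 0.10² + 0.20² = 0.0324 + 0.0081 + 0.0009 + 0.0025 + 0.0256 + 0.0361 + 0.0100 + 0.0400 = 0.1556
Σp_2ᵢ² = 0.08² + 0.29² + 0.40² + 0.15² + 0.02² + 0.02² + 0.02² + 0.02² = 0.0064 + 0.0841 + 0.1600 + 0.0225 + 0.0004 + 0.0004 + 0.0004 + 0.0004 = 0.2746
O = 0.0730 / √(0.1556 × 0.2746) = 0.0730 / 0.20671 = 0.3532

0.35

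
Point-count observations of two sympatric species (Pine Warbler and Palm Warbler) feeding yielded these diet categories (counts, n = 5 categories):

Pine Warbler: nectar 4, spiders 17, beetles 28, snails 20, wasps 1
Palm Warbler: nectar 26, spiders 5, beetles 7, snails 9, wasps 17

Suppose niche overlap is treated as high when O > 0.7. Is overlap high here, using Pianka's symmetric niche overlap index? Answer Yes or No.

No

Proportions for Pine Warbler (n=70): 4/70=0.0571, 17/70=0.2429, 28/70=0.4000, 20/70=0.2857, 1/70=0.0143
Proportions for Palm Warbler (n=64): 26/64=0.4063, 5/64=0.0781, 7/64=0.1094, 9/64=0.1406, 17/64=0.2656
Σ p₁ᵢp₂ᵢ = 0.023200 + 0.018970 + 0.043760 + 0.040169 + 0.003798 = 0.129897
Σp_1ᵢ² = 0.0571² + 0.2429² + 0.4000² + 0.2857² + 0.0143² = 0.003260 + 0.059000 + 0.160000 + 0.081624 + 0.000204 = 0.304088
Σp_2ᵢ² = 0.4063² + 0.0781² + 0.1094² + 0.1406² + 0.2656² = 0.165080 + 0.006100 + 0.011968 + 0.019768 + 0.070543 = 0.273459
O = 0.129897 / √(0.304088 × 0.273459) = 0.129897 / 0.2883671 = 0.4505
O = 0.4505 < 0.7 → No.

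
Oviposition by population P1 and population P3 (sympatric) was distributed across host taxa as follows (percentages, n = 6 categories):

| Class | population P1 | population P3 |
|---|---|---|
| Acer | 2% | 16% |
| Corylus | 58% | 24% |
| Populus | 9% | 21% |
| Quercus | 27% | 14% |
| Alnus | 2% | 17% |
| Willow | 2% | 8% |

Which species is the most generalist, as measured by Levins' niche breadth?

population P3

Convert percentages to proportions (divide by 100).
Σp_P1ᵢ² = 0.02² + 0.58² + 0.09² + 0.27² + 0.02² + 0.02² = 0.0004 + 0.3364 + 0.0081 + 0.0729 + 0.0004 + 0.0004 = 0.4186
B_P1 = 1 / 0.4186 = 2.3889
Σp_P3ᵢ² = 0.16² + 0.24² + 0.21² + 0.14² + 0.17² + 0.08² = 0.0256 + 0.0576 + 0.0441 + 0.0196 + 0.0289 + 0.0064 = 0.1822
B_P3 = 1 / 0.1822 = 5.4885
Highest B → broadest niche (most generalist): population P3 (B = 5.49).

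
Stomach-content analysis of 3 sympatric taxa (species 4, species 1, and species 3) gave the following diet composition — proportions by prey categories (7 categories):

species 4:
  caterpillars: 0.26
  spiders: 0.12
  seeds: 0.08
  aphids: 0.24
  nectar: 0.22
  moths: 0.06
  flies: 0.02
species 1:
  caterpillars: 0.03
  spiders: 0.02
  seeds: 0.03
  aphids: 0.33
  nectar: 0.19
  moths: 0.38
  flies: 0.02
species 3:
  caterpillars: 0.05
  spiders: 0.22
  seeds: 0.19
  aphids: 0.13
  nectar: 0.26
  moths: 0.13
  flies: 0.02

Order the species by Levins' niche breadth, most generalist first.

Σp_4ᵢ² = 0.26² + 0.12² + 0.08² + 0.24² + 0.22² + 0.06² + 0.02² = 0.0676 + 0.0144 + 0.0064 + 0.0576 + 0.0484 + 0.0036 + 0.0004 = 0.1984
B_4 = 1 / 0.1984 = 5.0403
Σp_1ᵢ² = 0.03² + 0.02² + 0.03² + 0.33² + 0.19² + 0.38² + 0.02² = 0.0009 + 0.0004 + 0.0009 + 0.1089 + 0.0361 + 0.1444 + 0.0004 = 0.2920
B_1 = 1 / 0.2920 = 3.4247
Σp_3ᵢ² = 0.05² + 0.22² + 0.19² + 0.13² + 0.26² + 0.13² + 0.02² = 0.0025 + 0.0484 + 0.0361 + 0.0169 + 0.0676 + 0.0169 + 0.0004 = 0.1888
B_3 = 1 / 0.1888 = 5.2966
Ranking by B (broadest → narrowest): species 3 (5.30) > species 4 (5.04) > species 1 (3.42)

species 3 > species 4 > species 1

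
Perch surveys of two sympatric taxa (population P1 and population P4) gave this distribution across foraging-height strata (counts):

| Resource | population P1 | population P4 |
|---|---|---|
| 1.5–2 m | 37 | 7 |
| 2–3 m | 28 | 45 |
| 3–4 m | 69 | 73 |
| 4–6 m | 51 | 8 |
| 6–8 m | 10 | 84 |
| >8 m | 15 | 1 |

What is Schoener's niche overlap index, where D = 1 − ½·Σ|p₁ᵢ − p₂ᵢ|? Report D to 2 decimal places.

Proportions for population P1 (n=210): 37/210=0.1762, 28/210=0.1333, 69/210=0.3286, 51/210=0.2429, 10/210=0.0476, 15/210=0.0714
Proportions for population P4 (n=218): 7/218=0.0321, 45/218=0.2064, 73/218=0.3349, 8/218=0.0367, 84/218=0.3853, 1/218=0.0046
Σ|p₁ᵢ − p₂ᵢ| = 0.1441 + 0.0731 + 0.0063 + 0.2062 + 0.3377 + 0.0668 = 0.8342
D = 1 − ½ × 0.8342 = 1 − 0.41710 = 0.58290

0.58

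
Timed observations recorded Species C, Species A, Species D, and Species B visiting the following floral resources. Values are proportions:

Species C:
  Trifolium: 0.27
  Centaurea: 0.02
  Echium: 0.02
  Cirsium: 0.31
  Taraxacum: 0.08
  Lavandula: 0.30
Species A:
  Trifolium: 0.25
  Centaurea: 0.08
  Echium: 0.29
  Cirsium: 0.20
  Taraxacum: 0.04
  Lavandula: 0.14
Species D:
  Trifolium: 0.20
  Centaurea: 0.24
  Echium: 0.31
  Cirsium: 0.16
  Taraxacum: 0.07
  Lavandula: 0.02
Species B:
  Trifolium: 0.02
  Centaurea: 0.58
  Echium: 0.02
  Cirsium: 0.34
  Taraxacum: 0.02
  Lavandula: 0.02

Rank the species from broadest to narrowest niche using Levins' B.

Species A > Species D > Species C > Species B

Σp_Cᵢ² = 0.27² + 0.02² + 0.02² + 0.31² + 0.08² + 0.30² = 0.0729 + 0.0004 + 0.0004 + 0.0961 + 0.0064 + 0.0900 = 0.2662
B_C = 1 / 0.2662 = 3.7566
Σp_Aᵢ² = 0.25² + 0.08² + 0.29² + 0.20² + 0.04² + 0.14² = 0.0625 + 0.0064 + 0.0841 + 0.0400 + 0.0016 + 0.0196 = 0.2142
B_A = 1 / 0.2142 = 4.6685
Σp_Dᵢ² = 0.20² + 0.24² + 0.31² + 0.16² + 0.07² + 0.02² = 0.0400 + 0.0576 + 0.0961 + 0.0256 + 0.0049 + 0.0004 = 0.2246
B_D = 1 / 0.2246 = 4.4524
Σp_Bᵢ² = 0.02² + 0.58² + 0.02² + 0.34² + 0.02² + 0.02² = 0.0004 + 0.3364 + 0.0004 + 0.1156 + 0.0004 + 0.0004 = 0.4536
B_B = 1 / 0.4536 = 2.2046
Ranking by B (broadest → narrowest): Species A (4.67) > Species D (4.45) > Species C (3.76) > Species B (2.20)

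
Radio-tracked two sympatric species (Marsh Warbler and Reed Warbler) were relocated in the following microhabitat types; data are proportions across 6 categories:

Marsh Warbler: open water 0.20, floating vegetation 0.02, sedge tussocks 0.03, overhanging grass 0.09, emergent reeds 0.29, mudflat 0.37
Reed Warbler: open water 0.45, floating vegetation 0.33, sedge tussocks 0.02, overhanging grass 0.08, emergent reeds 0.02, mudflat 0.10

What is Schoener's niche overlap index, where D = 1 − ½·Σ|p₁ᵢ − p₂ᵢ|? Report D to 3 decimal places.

Σ|p₁ᵢ − p₂ᵢ| = 0.25 + 0.31 + 0.01 + 0.01 + 0.27 + 0.27 = 1.12
D = 1 − ½ × 1.12 = 1 − 0.560 = 0.44000

0.440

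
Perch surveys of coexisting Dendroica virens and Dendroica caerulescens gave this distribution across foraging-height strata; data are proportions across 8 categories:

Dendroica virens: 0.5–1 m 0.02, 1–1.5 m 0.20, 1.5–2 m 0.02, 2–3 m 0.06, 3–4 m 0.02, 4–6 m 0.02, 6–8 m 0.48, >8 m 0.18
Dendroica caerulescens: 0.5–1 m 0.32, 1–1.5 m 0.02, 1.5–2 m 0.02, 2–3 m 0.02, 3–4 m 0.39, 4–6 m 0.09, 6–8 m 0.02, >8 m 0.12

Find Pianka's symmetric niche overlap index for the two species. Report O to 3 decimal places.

0.180

Σ p₁ᵢp₂ᵢ = 0.0064 + 0.0040 + 0.0004 + 0.0012 + 0.0078 + 0.0018 + 0.0096 + 0.0216 = 0.0528
Σp_1ᵢ² = 0.02² + 0.20² + 0.02² + 0.06² + 0.02² + 0.02² + 0.48² + 0.18² = 0.0004 + 0.0400 + 0.0004 + 0.0036 + 0.0004 + 0.0004 + 0.2304 + 0.0324 = 0.3080
Σp_2ᵢ² = 0.32² + 0.02² + 0.02² + 0.02² + 0.39² + 0.09² + 0.02² + 0.12² = 0.1024 + 0.0004 + 0.0004 + 0.0004 + 0.1521 + 0.0081 + 0.0004 + 0.0144 = 0.2786
O = 0.0528 / √(0.3080 × 0.2786) = 0.0528 / 0.292931 = 0.18025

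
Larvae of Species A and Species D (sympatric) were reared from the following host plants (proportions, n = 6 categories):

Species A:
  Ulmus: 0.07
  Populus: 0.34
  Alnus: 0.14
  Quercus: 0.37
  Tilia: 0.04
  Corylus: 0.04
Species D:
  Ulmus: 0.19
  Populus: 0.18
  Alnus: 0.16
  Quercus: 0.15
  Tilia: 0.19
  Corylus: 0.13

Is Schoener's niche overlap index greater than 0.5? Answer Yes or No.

Yes

Σ|p₁ᵢ − p₂ᵢ| = 0.12 + 0.16 + 0.02 + 0.22 + 0.15 + 0.09 = 0.76
D = 1 − ½ × 0.76 = 1 − 0.380 = 0.6200
D = 0.6200 > 0.5 → Yes.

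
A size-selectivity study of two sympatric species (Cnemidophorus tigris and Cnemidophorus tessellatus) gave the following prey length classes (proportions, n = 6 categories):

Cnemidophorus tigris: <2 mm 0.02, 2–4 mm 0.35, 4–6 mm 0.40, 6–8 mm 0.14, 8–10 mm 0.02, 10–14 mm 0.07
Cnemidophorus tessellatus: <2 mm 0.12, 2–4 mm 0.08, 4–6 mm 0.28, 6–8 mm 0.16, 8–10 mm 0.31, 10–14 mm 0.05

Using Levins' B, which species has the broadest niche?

Σp_tigrᵢ² = 0.02² + 0.35² + 0.40² + 0.14² + 0.02² + 0.07² = 0.0004 + 0.1225 + 0.1600 + 0.0196 + 0.0004 + 0.0049 = 0.3078
B_tigr = 1 / 0.3078 = 3.2489
Σp_tessᵢ² = 0.12² + 0.08² + 0.28² + 0.16² + 0.31² + 0.05² = 0.0144 + 0.0064 + 0.0784 + 0.0256 + 0.0961 + 0.0025 = 0.2234
B_tess = 1 / 0.2234 = 4.4763
Highest B → broadest niche (most generalist): Cnemidophorus tessellatus (B = 4.48).

Cnemidophorus tessellatus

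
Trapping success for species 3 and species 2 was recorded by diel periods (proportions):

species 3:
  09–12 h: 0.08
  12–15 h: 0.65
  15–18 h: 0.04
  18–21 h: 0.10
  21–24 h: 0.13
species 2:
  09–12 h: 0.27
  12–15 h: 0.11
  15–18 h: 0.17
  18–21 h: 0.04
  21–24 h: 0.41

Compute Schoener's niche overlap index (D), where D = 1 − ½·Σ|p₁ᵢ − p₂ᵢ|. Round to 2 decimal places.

0.40

Σ|p₁ᵢ − p₂ᵢ| = 0.19 + 0.54 + 0.13 + 0.06 + 0.28 = 1.20
D = 1 − ½ × 1.20 = 1 − 0.600 = 0.4000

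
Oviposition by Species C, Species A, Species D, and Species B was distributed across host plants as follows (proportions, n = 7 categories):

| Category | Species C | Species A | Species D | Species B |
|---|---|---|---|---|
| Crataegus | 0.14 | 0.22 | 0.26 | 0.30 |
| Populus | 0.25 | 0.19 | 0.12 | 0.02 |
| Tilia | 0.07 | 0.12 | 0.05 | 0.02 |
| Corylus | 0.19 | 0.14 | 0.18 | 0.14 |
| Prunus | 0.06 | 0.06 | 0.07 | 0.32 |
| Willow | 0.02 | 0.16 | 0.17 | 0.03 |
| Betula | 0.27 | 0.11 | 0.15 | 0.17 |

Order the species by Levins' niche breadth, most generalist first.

Species A > Species D > Species C > Species B

Σp_Cᵢ² = 0.14² + 0.25² + 0.07² + 0.19² + 0.06² + 0.02² + 0.27² = 0.0196 + 0.0625 + 0.0049 + 0.0361 + 0.0036 + 0.0004 + 0.0729 = 0.2000
B_C = 1 / 0.2000 = 5.0000
Σp_Aᵢ² = 0.22² + 0.19² + 0.12² + 0.14² + 0.06² + 0.16² + 0.11² = 0.0484 + 0.0361 + 0.0144 + 0.0196 + 0.0036 + 0.0256 + 0.0121 = 0.1598
B_A = 1 / 0.1598 = 6.2578
Σp_Dᵢ² = 0.26² + 0.12² + 0.05² + 0.18² + 0.07² + 0.17² + 0.15² = 0.0676 + 0.0144 + 0.0025 + 0.0324 + 0.0049 + 0.0289 + 0.0225 = 0.1732
B_D = 1 / 0.1732 = 5.7737
Σp_Bᵢ² = 0.30² + 0.02² + 0.02² + 0.14² + 0.32² + 0.03² + 0.17² = 0.0900 + 0.0004 + 0.0004 + 0.0196 + 0.1024 + 0.0009 + 0.0289 = 0.2426
B_B = 1 / 0.2426 = 4.1220
Ranking by B (broadest → narrowest): Species A (6.26) > Species D (5.77) > Species C (5.00) > Species B (4.12)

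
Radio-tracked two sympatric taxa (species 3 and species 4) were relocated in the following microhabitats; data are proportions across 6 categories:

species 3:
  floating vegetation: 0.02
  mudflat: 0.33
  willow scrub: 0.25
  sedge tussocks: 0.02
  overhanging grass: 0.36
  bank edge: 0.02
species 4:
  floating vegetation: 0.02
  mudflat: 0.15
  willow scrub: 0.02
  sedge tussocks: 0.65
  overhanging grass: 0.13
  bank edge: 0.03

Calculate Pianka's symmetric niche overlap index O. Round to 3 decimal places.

0.308

Σ p₁ᵢp₂ᵢ = 0.0004 + 0.0495 + 0.0050 + 0.0130 + 0.0468 + 0.0006 = 0.1153
Σp_1ᵢ² = 0.02² + 0.33² + 0.25² + 0.02² + 0.36² + 0.02² = 0.0004 + 0.1089 + 0.0625 + 0.0004 + 0.1296 + 0.0004 = 0.3022
Σp_2ᵢ² = 0.02² + 0.15² + 0.02² + 0.65² + 0.13² + 0.03² = 0.0004 + 0.0225 + 0.0004 + 0.4225 + 0.0169 + 0.0009 = 0.4636
O = 0.1153 / √(0.3022 × 0.4636) = 0.1153 / 0.374299 = 0.30804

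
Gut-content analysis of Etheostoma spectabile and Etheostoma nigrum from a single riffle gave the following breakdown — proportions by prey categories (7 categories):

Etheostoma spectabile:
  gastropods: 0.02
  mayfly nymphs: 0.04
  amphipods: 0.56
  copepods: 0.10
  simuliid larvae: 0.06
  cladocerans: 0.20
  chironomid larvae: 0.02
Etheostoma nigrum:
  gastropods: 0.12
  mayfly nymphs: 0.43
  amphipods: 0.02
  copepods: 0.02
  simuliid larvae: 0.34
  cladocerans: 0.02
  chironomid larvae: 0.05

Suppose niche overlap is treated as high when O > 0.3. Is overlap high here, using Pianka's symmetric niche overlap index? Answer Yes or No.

Σ p₁ᵢp₂ᵢ = 0.0024 + 0.0172 + 0.0112 + 0.0020 + 0.0204 + 0.0040 + 0.0010 = 0.0582
Σp_1ᵢ² = 0.02² + 0.04² + 0.56² + 0.10² + 0.06² + 0.20² + 0.02² = 0.0004 + 0.0016 + 0.3136 + 0.0100 + 0.0036 + 0.0400 + 0.0004 = 0.3696
Σp_2ᵢ² = 0.12² + 0.43² + 0.02² + 0.02² + 0.34² + 0.02² + 0.05² = 0.0144 + 0.1849 + 0.0004 + 0.0004 + 0.1156 + 0.0004 + 0.0025 = 0.3186
O = 0.0582 / √(0.3696 × 0.3186) = 0.0582 / 0.34315 = 0.1696
O = 0.1696 < 0.3 → No.

No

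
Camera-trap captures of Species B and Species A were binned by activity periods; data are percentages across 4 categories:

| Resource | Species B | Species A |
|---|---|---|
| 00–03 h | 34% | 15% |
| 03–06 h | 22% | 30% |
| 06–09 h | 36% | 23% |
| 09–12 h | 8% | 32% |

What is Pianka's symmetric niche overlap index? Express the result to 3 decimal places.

0.795

Convert percentages to proportions (divide by 100).
Σ p₁ᵢp₂ᵢ = 0.0510 + 0.0660 + 0.0828 + 0.0256 = 0.2254
Σp_1ᵢ² = 0.34² + 0.22² + 0.36² + 0.08² = 0.1156 + 0.0484 + 0.1296 + 0.0064 = 0.3000
Σp_2ᵢ² = 0.15² + 0.30² + 0.23² + 0.32² = 0.0225 + 0.0900 + 0.0529 + 0.1024 = 0.2678
O = 0.2254 / √(0.3000 × 0.2678) = 0.2254 / 0.283443 = 0.79522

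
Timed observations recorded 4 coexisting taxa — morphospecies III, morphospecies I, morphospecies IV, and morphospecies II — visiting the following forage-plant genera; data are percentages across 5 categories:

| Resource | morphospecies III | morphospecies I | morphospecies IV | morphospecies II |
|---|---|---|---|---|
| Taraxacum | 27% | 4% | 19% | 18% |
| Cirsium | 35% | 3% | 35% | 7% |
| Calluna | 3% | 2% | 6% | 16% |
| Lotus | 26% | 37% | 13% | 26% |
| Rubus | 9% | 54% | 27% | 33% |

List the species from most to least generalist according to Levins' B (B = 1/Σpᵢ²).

Convert percentages to proportions (divide by 100).
Σp_IIIᵢ² = 0.27² + 0.35² + 0.03² + 0.26² + 0.09² = 0.0729 + 0.1225 + 0.0009 + 0.0676 + 0.0081 = 0.2720
B_III = 1 / 0.2720 = 3.6765
Σp_Iᵢ² = 0.04² + 0.03² + 0.02² + 0.37² + 0.54² = 0.0016 + 0.0009 + 0.0004 + 0.1369 + 0.2916 = 0.4314
B_I = 1 / 0.4314 = 2.3180
Σp_IVᵢ² = 0.19² + 0.35² + 0.06² + 0.13² + 0.27² = 0.0361 + 0.1225 + 0.0036 + 0.0169 + 0.0729 = 0.2520
B_IV = 1 / 0.2520 = 3.9683
Σp_IIᵢ² = 0.18² + 0.07² + 0.16² + 0.26² + 0.33² = 0.0324 + 0.0049 + 0.0256 + 0.0676 + 0.1089 = 0.2394
B_II = 1 / 0.2394 = 4.1771
Ranking by B (broadest → narrowest): morphospecies II (4.18) > morphospecies IV (3.97) > morphospecies III (3.68) > morphospecies I (2.32)

morphospecies II > morphospecies IV > morphospecies III > morphospecies I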